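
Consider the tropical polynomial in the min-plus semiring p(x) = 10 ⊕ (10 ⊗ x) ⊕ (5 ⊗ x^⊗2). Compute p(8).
p(8) = 10

A tropical monomial a ⊗ x^⊗i evaluates to a + i · x. Evaluating each term at x = 8:
  Term 0 contributes 10 + 0 · 8 = 10
  Term 1 contributes 10 + 1 · 8 = 18
  Term 2 contributes 5 + 2 · 8 = 21
p(8) = ⊕ of these = min[10, 18, 21] = 10.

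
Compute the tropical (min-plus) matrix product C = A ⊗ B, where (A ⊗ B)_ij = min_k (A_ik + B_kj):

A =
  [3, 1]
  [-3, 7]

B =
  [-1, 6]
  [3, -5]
A ⊗ B =
  [2, -4]
  [-4, 2]

Apply the min-plus product entry-by-entry:
  C[0][0] = min over k of (A[0][0] + B[0][0] = 3 + -1 = 2, A[0][1] + B[1][0] = 1 + 3 = 4) = 2 (attained at k = 0)
  C[0][1] = min over k of (A[0][0] + B[0][1] = 3 + 6 = 9, A[0][1] + B[1][1] = 1 + -5 = -4) = -4 (attained at k = 1)
  C[1][0] = min over k of (A[1][0] + B[0][0] = -3 + -1 = -4, A[1][1] + B[1][0] = 7 + 3 = 10) = -4 (attained at k = 0)
  C[1][1] = min over k of (A[1][0] + B[0][1] = -3 + 6 = 3, A[1][1] + B[1][1] = 7 + -5 = 2) = 2 (attained at k = 1)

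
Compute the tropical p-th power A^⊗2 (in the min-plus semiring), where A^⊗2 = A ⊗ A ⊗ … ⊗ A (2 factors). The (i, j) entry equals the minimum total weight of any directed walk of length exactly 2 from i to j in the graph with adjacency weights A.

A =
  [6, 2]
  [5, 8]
A^⊗2 =
  [7, 8]
  [11, 7]

Each entry (A^⊗2)_ij equals the minimum over all length-2 walks i = v_0 → v_1 → … → v_2 = j of Σ_t A[v_t][v_{t+1}]. For example, for (i, j) = (0, 1) we minimise over 2 possible intermediate vertex sequences; the minimum is 8, attained along the walk 0 → 0 → 1.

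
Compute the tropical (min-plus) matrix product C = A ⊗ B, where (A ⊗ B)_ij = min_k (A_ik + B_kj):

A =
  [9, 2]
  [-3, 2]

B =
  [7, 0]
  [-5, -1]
A ⊗ B =
  [-3, 1]
  [-3, -3]

Apply the min-plus product entry-by-entry:
  C[0][0] = min over k of (A[0][0] + B[0][0] = 9 + 7 = 16, A[0][1] + B[1][0] = 2 + -5 = -3) = -3 (attained at k = 1)
  C[0][1] = min over k of (A[0][0] + B[0][1] = 9 + 0 = 9, A[0][1] + B[1][1] = 2 + -1 = 1) = 1 (attained at k = 1)
  C[1][0] = min over k of (A[1][0] + B[0][0] = -3 + 7 = 4, A[1][1] + B[1][0] = 2 + -5 = -3) = -3 (attained at k = 1)
  C[1][1] = min over k of (A[1][0] + B[0][1] = -3 + 0 = -3, A[1][1] + B[1][1] = 2 + -1 = 1) = -3 (attained at k = 0)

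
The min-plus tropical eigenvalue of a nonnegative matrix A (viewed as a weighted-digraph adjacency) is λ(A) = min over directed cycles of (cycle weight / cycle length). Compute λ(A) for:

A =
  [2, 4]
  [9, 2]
λ(A) = 2

Enumerate directed cycles and compute their means (weight / length). Sample:
  cycle 0 → 0: weight = 2, length = 1, mean = 2/1 ≈ 2.000
  cycle 1 → 1: weight = 2, length = 1, mean = 2/1 ≈ 2.000
  cycle 0 → 1 → 0: weight = 13, length = 2, mean = 13/2 ≈ 6.500
  cycle 1 → 0 → 1: weight = 13, length = 2, mean = 13/2 ≈ 6.500
Minimum mean = 2.000, attained e.g. along the cycle 0 → 0 with weight 2 and length 1. So λ(A) = 2/1 = 2.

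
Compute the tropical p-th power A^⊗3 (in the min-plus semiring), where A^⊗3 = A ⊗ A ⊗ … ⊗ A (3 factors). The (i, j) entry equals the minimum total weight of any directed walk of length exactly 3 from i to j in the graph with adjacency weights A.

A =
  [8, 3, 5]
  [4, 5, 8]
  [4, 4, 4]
A^⊗3 =
  [12, 10, 12]
  [11, 12, 13]
  [11, 11, 12]

Each entry (A^⊗3)_ij equals the minimum over all length-3 walks i = v_0 → v_1 → … → v_3 = j of Σ_t A[v_t][v_{t+1}]. For example, for (i, j) = (0, 2) we minimise over 9 possible intermediate vertex sequences; the minimum is 12, attained along the walk 0 → 1 → 0 → 2.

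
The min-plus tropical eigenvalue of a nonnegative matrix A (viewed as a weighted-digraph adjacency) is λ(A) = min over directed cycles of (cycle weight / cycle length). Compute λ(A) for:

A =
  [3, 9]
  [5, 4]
λ(A) = 3

Enumerate directed cycles and compute their means (weight / length). Sample:
  cycle 0 → 0: weight = 3, length = 1, mean = 3/1 ≈ 3.000
  cycle 1 → 1: weight = 4, length = 1, mean = 4/1 ≈ 4.000
  cycle 0 → 1 → 0: weight = 14, length = 2, mean = 14/2 ≈ 7.000
  cycle 1 → 0 → 1: weight = 14, length = 2, mean = 14/2 ≈ 7.000
Minimum mean = 3.000, attained e.g. along the cycle 0 → 0 with weight 3 and length 1. So λ(A) = 3/1 = 3.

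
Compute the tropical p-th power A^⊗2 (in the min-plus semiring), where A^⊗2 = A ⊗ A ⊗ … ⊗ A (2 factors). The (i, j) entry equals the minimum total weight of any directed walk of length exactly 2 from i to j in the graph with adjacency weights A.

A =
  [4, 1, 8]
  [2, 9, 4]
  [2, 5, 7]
A^⊗2 =
  [3, 5, 5]
  [6, 3, 10]
  [6, 3, 9]

Each entry (A^⊗2)_ij equals the minimum over all length-2 walks i = v_0 → v_1 → … → v_2 = j of Σ_t A[v_t][v_{t+1}]. For example, for (i, j) = (0, 2) we minimise over 3 possible intermediate vertex sequences; the minimum is 5, attained along the walk 0 → 1 → 2.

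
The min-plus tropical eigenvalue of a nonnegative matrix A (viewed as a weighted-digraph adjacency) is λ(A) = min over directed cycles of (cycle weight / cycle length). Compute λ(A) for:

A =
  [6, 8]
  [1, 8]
λ(A) = 9/2

Enumerate directed cycles and compute their means (weight / length). Sample:
  cycle 0 → 0: weight = 6, length = 1, mean = 6/1 ≈ 6.000
  cycle 1 → 1: weight = 8, length = 1, mean = 8/1 ≈ 8.000
  cycle 0 → 1 → 0: weight = 9, length = 2, mean = 9/2 ≈ 4.500
  cycle 1 → 0 → 1: weight = 9, length = 2, mean = 9/2 ≈ 4.500
Minimum mean = 4.500, attained e.g. along the cycle 0 → 1 → 0 with weight 9 and length 2. So λ(A) = 9/2 = 9/2.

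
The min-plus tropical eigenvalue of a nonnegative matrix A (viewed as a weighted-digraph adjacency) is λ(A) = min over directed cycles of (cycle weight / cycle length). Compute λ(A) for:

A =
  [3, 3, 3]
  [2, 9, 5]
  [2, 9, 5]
λ(A) = 5/2

Enumerate directed cycles and compute their means (weight / length). Sample:
  cycle 0 → 0: weight = 3, length = 1, mean = 3/1 ≈ 3.000
  cycle 1 → 1: weight = 9, length = 1, mean = 9/1 ≈ 9.000
  cycle 2 → 2: weight = 5, length = 1, mean = 5/1 ≈ 5.000
  cycle 0 → 1 → 0: weight = 5, length = 2, mean = 5/2 ≈ 2.500
  cycle 0 → 2 → 0: weight = 5, length = 2, mean = 5/2 ≈ 2.500
  cycle 1 → 0 → 1: weight = 5, length = 2, mean = 5/2 ≈ 2.500
Minimum mean = 2.500, attained e.g. along the cycle 0 → 1 → 0 with weight 5 and length 2. So λ(A) = 5/2 = 5/2.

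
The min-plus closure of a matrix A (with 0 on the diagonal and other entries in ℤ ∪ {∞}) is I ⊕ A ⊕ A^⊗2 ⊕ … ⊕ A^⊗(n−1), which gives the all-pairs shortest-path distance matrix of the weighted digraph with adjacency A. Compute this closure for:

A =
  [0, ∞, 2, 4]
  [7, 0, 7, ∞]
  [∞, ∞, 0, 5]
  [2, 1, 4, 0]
Closure =
  [0, 5, 2, 4]
  [7, 0, 7, 11]
  [7, 6, 0, 5]
  [2, 1, 4, 0]

This is the Floyd-Warshall all-pairs shortest-path computation. For each intermediate vertex k = 0, 1, …, 3, update dist[i][j] ← min(dist[i][j], dist[i][k] + dist[k][j]). The final matrix gives, for each (i, j), the minimum total weight of any directed path from i to j (possibly empty when i = j).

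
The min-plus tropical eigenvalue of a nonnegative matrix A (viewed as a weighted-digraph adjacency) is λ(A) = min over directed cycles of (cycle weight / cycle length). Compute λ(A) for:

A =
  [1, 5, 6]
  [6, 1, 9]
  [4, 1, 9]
λ(A) = 1

Enumerate directed cycles and compute their means (weight / length). Sample:
  cycle 0 → 0: weight = 1, length = 1, mean = 1/1 ≈ 1.000
  cycle 1 → 1: weight = 1, length = 1, mean = 1/1 ≈ 1.000
  cycle 2 → 2: weight = 9, length = 1, mean = 9/1 ≈ 9.000
  cycle 0 → 1 → 0: weight = 11, length = 2, mean = 11/2 ≈ 5.500
  cycle 0 → 2 → 0: weight = 10, length = 2, mean = 10/2 ≈ 5.000
  cycle 1 → 0 → 1: weight = 11, length = 2, mean = 11/2 ≈ 5.500
Minimum mean = 1.000, attained e.g. along the cycle 0 → 0 with weight 1 and length 1. So λ(A) = 1/1 = 1.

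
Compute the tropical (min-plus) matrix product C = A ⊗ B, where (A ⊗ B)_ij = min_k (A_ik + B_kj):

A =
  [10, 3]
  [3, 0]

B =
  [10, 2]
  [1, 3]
A ⊗ B =
  [4, 6]
  [1, 3]

Apply the min-plus product entry-by-entry:
  C[0][0] = min over k of (A[0][0] + B[0][0] = 10 + 10 = 20, A[0][1] + B[1][0] = 3 + 1 = 4) = 4 (attained at k = 1)
  C[0][1] = min over k of (A[0][0] + B[0][1] = 10 + 2 = 12, A[0][1] + B[1][1] = 3 + 3 = 6) = 6 (attained at k = 1)
  C[1][0] = min over k of (A[1][0] + B[0][0] = 3 + 10 = 13, A[1][1] + B[1][0] = 0 + 1 = 1) = 1 (attained at k = 1)
  C[1][1] = min over k of (A[1][0] + B[0][1] = 3 + 2 = 5, A[1][1] + B[1][1] = 0 + 3 = 3) = 3 (attained at k = 1)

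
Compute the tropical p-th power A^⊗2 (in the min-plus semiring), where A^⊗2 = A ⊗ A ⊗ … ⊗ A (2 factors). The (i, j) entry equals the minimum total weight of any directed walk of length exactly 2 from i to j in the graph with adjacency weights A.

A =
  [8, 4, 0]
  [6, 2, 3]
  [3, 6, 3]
A^⊗2 =
  [3, 6, 3]
  [6, 4, 5]
  [6, 7, 3]

Each entry (A^⊗2)_ij equals the minimum over all length-2 walks i = v_0 → v_1 → … → v_2 = j of Σ_t A[v_t][v_{t+1}]. For example, for (i, j) = (0, 2) we minimise over 3 possible intermediate vertex sequences; the minimum is 3, attained along the walk 0 → 2 → 2.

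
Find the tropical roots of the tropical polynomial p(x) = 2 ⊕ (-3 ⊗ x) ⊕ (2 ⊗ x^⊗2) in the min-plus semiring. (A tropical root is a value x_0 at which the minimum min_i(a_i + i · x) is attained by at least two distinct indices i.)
Roots: {-5, 5}

Each tropical root is a break point of the lower envelope of the lines y = a_i + i · x (there are 3 lines, with slopes 0, 1, ..., 2). Only the lines that attain the minimum somewhere contribute to roots; other lines are dominated. Here the surviving (envelope) indices are i = 2, i = 1, i = 0.
Intersections between consecutive envelope lines give the roots: for adjacent envelope indices i < j the intersection is x = (a_i − a_j) / (j − i). Reading off the sorted break points: {-5, 5}.
Verification: at each break x_0, at least two indices attain the minimum of min_i(a_i + i · x_0).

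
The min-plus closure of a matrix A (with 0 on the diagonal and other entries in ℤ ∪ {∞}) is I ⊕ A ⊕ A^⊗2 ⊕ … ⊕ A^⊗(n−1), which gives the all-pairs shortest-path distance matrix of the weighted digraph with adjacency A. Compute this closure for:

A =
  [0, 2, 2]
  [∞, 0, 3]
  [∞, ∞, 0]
Closure =
  [0, 2, 2]
  [∞, 0, 3]
  [∞, ∞, 0]

This is the Floyd-Warshall all-pairs shortest-path computation. For each intermediate vertex k = 0, 1, …, 2, update dist[i][j] ← min(dist[i][j], dist[i][k] + dist[k][j]). The final matrix gives, for each (i, j), the minimum total weight of any directed path from i to j (possibly empty when i = j).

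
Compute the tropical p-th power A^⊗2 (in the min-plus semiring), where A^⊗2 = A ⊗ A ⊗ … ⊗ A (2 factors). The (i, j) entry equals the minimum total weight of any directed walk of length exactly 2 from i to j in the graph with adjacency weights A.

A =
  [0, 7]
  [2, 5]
A^⊗2 =
  [0, 7]
  [2, 9]

Each entry (A^⊗2)_ij equals the minimum over all length-2 walks i = v_0 → v_1 → … → v_2 = j of Σ_t A[v_t][v_{t+1}]. For example, for (i, j) = (0, 1) we minimise over 2 possible intermediate vertex sequences; the minimum is 7, attained along the walk 0 → 0 → 1.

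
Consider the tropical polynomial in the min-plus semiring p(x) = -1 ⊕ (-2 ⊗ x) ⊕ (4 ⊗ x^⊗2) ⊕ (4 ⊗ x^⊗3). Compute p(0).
p(0) = -2

A tropical monomial a ⊗ x^⊗i evaluates to a + i · x. Evaluating each term at x = 0:
  Term 0 contributes -1 + 0 · 0 = -1
  Term 1 contributes -2 + 1 · 0 = -2
  Term 2 contributes 4 + 2 · 0 = 4
  Term 3 contributes 4 + 3 · 0 = 4
p(0) = ⊕ of these = min[-1, -2, 4, 4] = -2.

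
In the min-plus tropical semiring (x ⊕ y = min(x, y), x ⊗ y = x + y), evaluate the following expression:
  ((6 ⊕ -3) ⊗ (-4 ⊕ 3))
((6 ⊕ -3) ⊗ (-4 ⊕ 3)) = -7

Expand innermost to outermost. Recall ⊕ takes the minimum of its arguments and ⊗ takes their sum. Working out the expression ((6 ⊕ -3) ⊗ (-4 ⊕ 3)) gives -7.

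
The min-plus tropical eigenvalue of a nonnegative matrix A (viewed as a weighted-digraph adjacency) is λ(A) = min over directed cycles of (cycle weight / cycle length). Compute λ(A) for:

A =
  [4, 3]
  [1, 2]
λ(A) = 2

Enumerate directed cycles and compute their means (weight / length). Sample:
  cycle 0 → 0: weight = 4, length = 1, mean = 4/1 ≈ 4.000
  cycle 1 → 1: weight = 2, length = 1, mean = 2/1 ≈ 2.000
  cycle 0 → 1 → 0: weight = 4, length = 2, mean = 4/2 ≈ 2.000
  cycle 1 → 0 → 1: weight = 4, length = 2, mean = 4/2 ≈ 2.000
Minimum mean = 2.000, attained e.g. along the cycle 1 → 1 with weight 2 and length 1. So λ(A) = 2/1 = 2.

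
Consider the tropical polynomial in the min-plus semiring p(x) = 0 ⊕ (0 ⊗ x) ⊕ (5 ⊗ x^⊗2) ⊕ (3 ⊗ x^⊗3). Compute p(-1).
p(-1) = -1

A tropical monomial a ⊗ x^⊗i evaluates to a + i · x. Evaluating each term at x = -1:
  Term 0 contributes 0 + 0 · -1 = 0
  Term 1 contributes 0 + 1 · -1 = -1
  Term 2 contributes 5 + 2 · -1 = 3
  Term 3 contributes 3 + 3 · -1 = 0
p(-1) = ⊕ of these = min[0, -1, 3, 0] = -1.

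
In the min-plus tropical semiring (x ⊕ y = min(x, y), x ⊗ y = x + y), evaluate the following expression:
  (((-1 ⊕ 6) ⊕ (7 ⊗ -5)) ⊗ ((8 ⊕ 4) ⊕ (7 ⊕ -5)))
(((-1 ⊕ 6) ⊕ (7 ⊗ -5)) ⊗ ((8 ⊕ 4) ⊕ (7 ⊕ -5))) = -6

Expand innermost to outermost. Recall ⊕ takes the minimum of its arguments and ⊗ takes their sum. Working out the expression (((-1 ⊕ 6) ⊕ (7 ⊗ -5)) ⊗ ((8 ⊕ 4) ⊕ (7 ⊕ -5))) gives -6.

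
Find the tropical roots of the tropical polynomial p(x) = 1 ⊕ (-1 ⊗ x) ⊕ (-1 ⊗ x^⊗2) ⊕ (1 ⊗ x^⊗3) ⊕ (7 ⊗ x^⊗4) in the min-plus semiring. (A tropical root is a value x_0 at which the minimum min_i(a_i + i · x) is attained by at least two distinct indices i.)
Roots: {-6, -2, 0, 2}

Each tropical root is a break point of the lower envelope of the lines y = a_i + i · x (there are 5 lines, with slopes 0, 1, ..., 4). Only the lines that attain the minimum somewhere contribute to roots; other lines are dominated. Here the surviving (envelope) indices are i = 4, i = 3, i = 2, i = 1, i = 0.
Intersections between consecutive envelope lines give the roots: for adjacent envelope indices i < j the intersection is x = (a_i − a_j) / (j − i). Reading off the sorted break points: {-6, -2, 0, 2}.
Verification: at each break x_0, at least two indices attain the minimum of min_i(a_i + i · x_0).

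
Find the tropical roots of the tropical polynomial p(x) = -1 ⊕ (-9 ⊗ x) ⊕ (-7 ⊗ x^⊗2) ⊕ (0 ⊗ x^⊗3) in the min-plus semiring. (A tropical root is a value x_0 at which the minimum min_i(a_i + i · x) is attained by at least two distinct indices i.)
Roots: {-7, -2, 8}

Each tropical root is a break point of the lower envelope of the lines y = a_i + i · x (there are 4 lines, with slopes 0, 1, ..., 3). Only the lines that attain the minimum somewhere contribute to roots; other lines are dominated. Here the surviving (envelope) indices are i = 3, i = 2, i = 1, i = 0.
Intersections between consecutive envelope lines give the roots: for adjacent envelope indices i < j the intersection is x = (a_i − a_j) / (j − i). Reading off the sorted break points: {-7, -2, 8}.
Verification: at each break x_0, at least two indices attain the minimum of min_i(a_i + i · x_0).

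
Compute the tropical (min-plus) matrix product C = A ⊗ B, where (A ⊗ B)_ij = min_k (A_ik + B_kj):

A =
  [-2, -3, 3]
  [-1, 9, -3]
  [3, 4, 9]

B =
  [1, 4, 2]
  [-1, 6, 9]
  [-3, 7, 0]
A ⊗ B =
  [-4, 2, 0]
  [-6, 3, -3]
  [3, 7, 5]

Apply the min-plus product entry-by-entry:
  C[0][0] = min over k of (A[0][0] + B[0][0] = -2 + 1 = -1, A[0][1] + B[1][0] = -3 + -1 = -4, A[0][2] + B[2][0] = 3 + -3 = 0) = -4 (attained at k = 1)
  C[0][1] = min over k of (A[0][0] + B[0][1] = -2 + 4 = 2, A[0][1] + B[1][1] = -3 + 6 = 3, A[0][2] + B[2][1] = 3 + 7 = 10) = 2 (attained at k = 0)
  C[0][2] = min over k of (A[0][0] + B[0][2] = -2 + 2 = 0, A[0][1] + B[1][2] = -3 + 9 = 6, A[0][2] + B[2][2] = 3 + 0 = 3) = 0 (attained at k = 0)
  C[1][0] = min over k of (A[1][0] + B[0][0] = -1 + 1 = 0, A[1][1] + B[1][0] = 9 + -1 = 8, A[1][2] + B[2][0] = -3 + -3 = -6) = -6 (attained at k = 2)
  C[1][1] = min over k of (A[1][0] + B[0][1] = -1 + 4 = 3, A[1][1] + B[1][1] = 9 + 6 = 15, A[1][2] + B[2][1] = -3 + 7 = 4) = 3 (attained at k = 0)
  C[1][2] = min over k of (A[1][0] + B[0][2] = -1 + 2 = 1, A[1][1] + B[1][2] = 9 + 9 = 18, A[1][2] + B[2][2] = -3 + 0 = -3) = -3 (attained at k = 2)
  C[2][0] = min over k of (A[2][0] + B[0][0] = 3 + 1 = 4, A[2][1] + B[1][0] = 4 + -1 = 3, A[2][2] + B[2][0] = 9 + -3 = 6) = 3 (attained at k = 1)
  C[2][1] = min over k of (A[2][0] + B[0][1] = 3 + 4 = 7, A[2][1] + B[1][1] = 4 + 6 = 10, A[2][2] + B[2][1] = 9 + 7 = 16) = 7 (attained at k = 0)
  C[2][2] = min over k of (A[2][0] + B[0][2] = 3 + 2 = 5, A[2][1] + B[1][2] = 4 + 9 = 13, A[2][2] + B[2][2] = 9 + 0 = 9) = 5 (attained at k = 0)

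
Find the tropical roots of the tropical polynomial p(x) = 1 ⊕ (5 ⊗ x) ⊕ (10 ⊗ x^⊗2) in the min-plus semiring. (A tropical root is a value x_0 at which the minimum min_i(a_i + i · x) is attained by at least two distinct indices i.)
Roots: {-5, -4}

Each tropical root is a break point of the lower envelope of the lines y = a_i + i · x (there are 3 lines, with slopes 0, 1, ..., 2). Only the lines that attain the minimum somewhere contribute to roots; other lines are dominated. Here the surviving (envelope) indices are i = 2, i = 1, i = 0.
Intersections between consecutive envelope lines give the roots: for adjacent envelope indices i < j the intersection is x = (a_i − a_j) / (j − i). Reading off the sorted break points: {-5, -4}.
Verification: at each break x_0, at least two indices attain the minimum of min_i(a_i + i · x_0).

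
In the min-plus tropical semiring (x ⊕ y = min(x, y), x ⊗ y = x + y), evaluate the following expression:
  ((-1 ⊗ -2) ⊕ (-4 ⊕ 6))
((-1 ⊗ -2) ⊕ (-4 ⊕ 6)) = -4

Expand innermost to outermost. Recall ⊕ takes the minimum of its arguments and ⊗ takes their sum. Working out the expression ((-1 ⊗ -2) ⊕ (-4 ⊕ 6)) gives -4.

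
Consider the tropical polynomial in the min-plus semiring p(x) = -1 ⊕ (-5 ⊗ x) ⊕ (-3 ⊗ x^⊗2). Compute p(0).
p(0) = -5

A tropical monomial a ⊗ x^⊗i evaluates to a + i · x. Evaluating each term at x = 0:
  Term 0 contributes -1 + 0 · 0 = -1
  Term 1 contributes -5 + 1 · 0 = -5
  Term 2 contributes -3 + 2 · 0 = -3
p(0) = ⊕ of these = min[-1, -5, -3] = -5.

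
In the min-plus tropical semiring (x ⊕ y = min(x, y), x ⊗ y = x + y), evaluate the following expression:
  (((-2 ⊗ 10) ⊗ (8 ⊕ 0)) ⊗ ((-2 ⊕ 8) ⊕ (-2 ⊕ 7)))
(((-2 ⊗ 10) ⊗ (8 ⊕ 0)) ⊗ ((-2 ⊕ 8) ⊕ (-2 ⊕ 7))) = 6

Expand innermost to outermost. Recall ⊕ takes the minimum of its arguments and ⊗ takes their sum. Working out the expression (((-2 ⊗ 10) ⊗ (8 ⊕ 0)) ⊗ ((-2 ⊕ 8) ⊕ (-2 ⊕ 7))) gives 6.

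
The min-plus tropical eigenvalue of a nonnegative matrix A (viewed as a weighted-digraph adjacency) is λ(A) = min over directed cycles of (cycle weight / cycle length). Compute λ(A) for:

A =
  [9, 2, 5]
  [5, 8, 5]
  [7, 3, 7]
λ(A) = 7/2

Enumerate directed cycles and compute their means (weight / length). Sample:
  cycle 0 → 0: weight = 9, length = 1, mean = 9/1 ≈ 9.000
  cycle 1 → 1: weight = 8, length = 1, mean = 8/1 ≈ 8.000
  cycle 2 → 2: weight = 7, length = 1, mean = 7/1 ≈ 7.000
  cycle 0 → 1 → 0: weight = 7, length = 2, mean = 7/2 ≈ 3.500
  cycle 0 → 2 → 0: weight = 12, length = 2, mean = 12/2 ≈ 6.000
  cycle 1 → 0 → 1: weight = 7, length = 2, mean = 7/2 ≈ 3.500
Minimum mean = 3.500, attained e.g. along the cycle 0 → 1 → 0 with weight 7 and length 2. So λ(A) = 7/2 = 7/2.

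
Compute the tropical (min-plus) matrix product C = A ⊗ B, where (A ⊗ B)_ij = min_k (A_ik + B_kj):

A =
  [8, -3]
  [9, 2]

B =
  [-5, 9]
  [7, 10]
A ⊗ B =
  [3, 7]
  [4, 12]

Apply the min-plus product entry-by-entry:
  C[0][0] = min over k of (A[0][0] + B[0][0] = 8 + -5 = 3, A[0][1] + B[1][0] = -3 + 7 = 4) = 3 (attained at k = 0)
  C[0][1] = min over k of (A[0][0] + B[0][1] = 8 + 9 = 17, A[0][1] + B[1][1] = -3 + 10 = 7) = 7 (attained at k = 1)
  C[1][0] = min over k of (A[1][0] + B[0][0] = 9 + -5 = 4, A[1][1] + B[1][0] = 2 + 7 = 9) = 4 (attained at k = 0)
  C[1][1] = min over k of (A[1][0] + B[0][1] = 9 + 9 = 18, A[1][1] + B[1][1] = 2 + 10 = 12) = 12 (attained at k = 1)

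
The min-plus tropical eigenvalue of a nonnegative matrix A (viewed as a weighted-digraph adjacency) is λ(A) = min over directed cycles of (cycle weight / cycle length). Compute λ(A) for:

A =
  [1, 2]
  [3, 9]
λ(A) = 1

Enumerate directed cycles and compute their means (weight / length). Sample:
  cycle 0 → 0: weight = 1, length = 1, mean = 1/1 ≈ 1.000
  cycle 1 → 1: weight = 9, length = 1, mean = 9/1 ≈ 9.000
  cycle 0 → 1 → 0: weight = 5, length = 2, mean = 5/2 ≈ 2.500
  cycle 1 → 0 → 1: weight = 5, length = 2, mean = 5/2 ≈ 2.500
Minimum mean = 1.000, attained e.g. along the cycle 0 → 0 with weight 1 and length 1. So λ(A) = 1/1 = 1.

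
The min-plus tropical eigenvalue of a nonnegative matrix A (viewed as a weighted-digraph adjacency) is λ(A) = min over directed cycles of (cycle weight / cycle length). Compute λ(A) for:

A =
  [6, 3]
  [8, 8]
λ(A) = 11/2

Enumerate directed cycles and compute their means (weight / length). Sample:
  cycle 0 → 0: weight = 6, length = 1, mean = 6/1 ≈ 6.000
  cycle 1 → 1: weight = 8, length = 1, mean = 8/1 ≈ 8.000
  cycle 0 → 1 → 0: weight = 11, length = 2, mean = 11/2 ≈ 5.500
  cycle 1 → 0 → 1: weight = 11, length = 2, mean = 11/2 ≈ 5.500
Minimum mean = 5.500, attained e.g. along the cycle 0 → 1 → 0 with weight 11 and length 2. So λ(A) = 11/2 = 11/2.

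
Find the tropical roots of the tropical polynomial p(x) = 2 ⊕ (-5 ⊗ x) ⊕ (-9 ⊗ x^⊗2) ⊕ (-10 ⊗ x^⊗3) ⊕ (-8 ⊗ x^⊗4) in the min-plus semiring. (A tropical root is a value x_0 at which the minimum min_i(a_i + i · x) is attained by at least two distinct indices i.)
Roots: {-2, 1, 4, 7}

Each tropical root is a break point of the lower envelope of the lines y = a_i + i · x (there are 5 lines, with slopes 0, 1, ..., 4). Only the lines that attain the minimum somewhere contribute to roots; other lines are dominated. Here the surviving (envelope) indices are i = 4, i = 3, i = 2, i = 1, i = 0.
Intersections between consecutive envelope lines give the roots: for adjacent envelope indices i < j the intersection is x = (a_i − a_j) / (j − i). Reading off the sorted break points: {-2, 1, 4, 7}.
Verification: at each break x_0, at least two indices attain the minimum of min_i(a_i + i · x_0).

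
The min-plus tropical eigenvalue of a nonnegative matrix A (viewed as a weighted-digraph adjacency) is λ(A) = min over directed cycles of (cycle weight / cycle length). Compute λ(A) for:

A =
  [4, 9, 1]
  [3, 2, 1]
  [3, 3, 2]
λ(A) = 2

Enumerate directed cycles and compute their means (weight / length). Sample:
  cycle 0 → 0: weight = 4, length = 1, mean = 4/1 ≈ 4.000
  cycle 1 → 1: weight = 2, length = 1, mean = 2/1 ≈ 2.000
  cycle 2 → 2: weight = 2, length = 1, mean = 2/1 ≈ 2.000
  cycle 0 → 1 → 0: weight = 12, length = 2, mean = 12/2 ≈ 6.000
  cycle 0 → 2 → 0: weight = 4, length = 2, mean = 4/2 ≈ 2.000
  cycle 1 → 0 → 1: weight = 12, length = 2, mean = 12/2 ≈ 6.000
Minimum mean = 2.000, attained e.g. along the cycle 1 → 1 with weight 2 and length 1. So λ(A) = 2/1 = 2.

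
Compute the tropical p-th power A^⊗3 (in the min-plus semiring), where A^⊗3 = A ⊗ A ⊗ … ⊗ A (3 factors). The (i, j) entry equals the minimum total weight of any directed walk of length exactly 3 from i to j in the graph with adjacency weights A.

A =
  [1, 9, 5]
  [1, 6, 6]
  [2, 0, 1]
A^⊗3 =
  [3, 6, 7]
  [3, 6, 7]
  [2, 2, 3]

Each entry (A^⊗3)_ij equals the minimum over all length-3 walks i = v_0 → v_1 → … → v_3 = j of Σ_t A[v_t][v_{t+1}]. For example, for (i, j) = (0, 2) we minimise over 9 possible intermediate vertex sequences; the minimum is 7, attained along the walk 0 → 0 → 0 → 2.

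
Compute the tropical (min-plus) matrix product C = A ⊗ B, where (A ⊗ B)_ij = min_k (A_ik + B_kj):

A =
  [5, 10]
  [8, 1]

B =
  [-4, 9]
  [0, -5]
A ⊗ B =
  [1, 5]
  [1, -4]

Apply the min-plus product entry-by-entry:
  C[0][0] = min over k of (A[0][0] + B[0][0] = 5 + -4 = 1, A[0][1] + B[1][0] = 10 + 0 = 10) = 1 (attained at k = 0)
  C[0][1] = min over k of (A[0][0] + B[0][1] = 5 + 9 = 14, A[0][1] + B[1][1] = 10 + -5 = 5) = 5 (attained at k = 1)
  C[1][0] = min over k of (A[1][0] + B[0][0] = 8 + -4 = 4, A[1][1] + B[1][0] = 1 + 0 = 1) = 1 (attained at k = 1)
  C[1][1] = min over k of (A[1][0] + B[0][1] = 8 + 9 = 17, A[1][1] + B[1][1] = 1 + -5 = -4) = -4 (attained at k = 1)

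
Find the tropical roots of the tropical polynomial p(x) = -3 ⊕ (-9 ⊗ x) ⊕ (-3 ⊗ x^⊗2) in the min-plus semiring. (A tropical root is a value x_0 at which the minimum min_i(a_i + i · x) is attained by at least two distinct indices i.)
Roots: {-6, 6}

Each tropical root is a break point of the lower envelope of the lines y = a_i + i · x (there are 3 lines, with slopes 0, 1, ..., 2). Only the lines that attain the minimum somewhere contribute to roots; other lines are dominated. Here the surviving (envelope) indices are i = 2, i = 1, i = 0.
Intersections between consecutive envelope lines give the roots: for adjacent envelope indices i < j the intersection is x = (a_i − a_j) / (j − i). Reading off the sorted break points: {-6, 6}.
Verification: at each break x_0, at least two indices attain the minimum of min_i(a_i + i · x_0).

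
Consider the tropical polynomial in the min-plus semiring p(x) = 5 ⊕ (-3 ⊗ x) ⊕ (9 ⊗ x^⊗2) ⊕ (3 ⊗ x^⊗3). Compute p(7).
p(7) = 4

A tropical monomial a ⊗ x^⊗i evaluates to a + i · x. Evaluating each term at x = 7:
  Term 0 contributes 5 + 0 · 7 = 5
  Term 1 contributes -3 + 1 · 7 = 4
  Term 2 contributes 9 + 2 · 7 = 23
  Term 3 contributes 3 + 3 · 7 = 24
p(7) = ⊕ of these = min[5, 4, 23, 24] = 4.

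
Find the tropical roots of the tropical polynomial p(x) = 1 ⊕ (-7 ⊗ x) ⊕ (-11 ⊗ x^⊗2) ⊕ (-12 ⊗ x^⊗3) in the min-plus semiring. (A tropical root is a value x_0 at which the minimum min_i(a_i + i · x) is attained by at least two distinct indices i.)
Roots: {1, 4, 8}

Each tropical root is a break point of the lower envelope of the lines y = a_i + i · x (there are 4 lines, with slopes 0, 1, ..., 3). Only the lines that attain the minimum somewhere contribute to roots; other lines are dominated. Here the surviving (envelope) indices are i = 3, i = 2, i = 1, i = 0.
Intersections between consecutive envelope lines give the roots: for adjacent envelope indices i < j the intersection is x = (a_i − a_j) / (j − i). Reading off the sorted break points: {1, 4, 8}.
Verification: at each break x_0, at least two indices attain the minimum of min_i(a_i + i · x_0).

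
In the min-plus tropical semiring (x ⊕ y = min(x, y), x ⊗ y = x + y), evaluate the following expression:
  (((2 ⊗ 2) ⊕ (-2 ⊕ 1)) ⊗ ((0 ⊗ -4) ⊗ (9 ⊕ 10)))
(((2 ⊗ 2) ⊕ (-2 ⊕ 1)) ⊗ ((0 ⊗ -4) ⊗ (9 ⊕ 10))) = 3

Expand innermost to outermost. Recall ⊕ takes the minimum of its arguments and ⊗ takes their sum. Working out the expression (((2 ⊗ 2) ⊕ (-2 ⊕ 1)) ⊗ ((0 ⊗ -4) ⊗ (9 ⊕ 10))) gives 3.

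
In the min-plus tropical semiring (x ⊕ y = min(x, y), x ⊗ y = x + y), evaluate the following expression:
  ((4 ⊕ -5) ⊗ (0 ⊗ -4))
((4 ⊕ -5) ⊗ (0 ⊗ -4)) = -9

Expand innermost to outermost. Recall ⊕ takes the minimum of its arguments and ⊗ takes their sum. Working out the expression ((4 ⊕ -5) ⊗ (0 ⊗ -4)) gives -9.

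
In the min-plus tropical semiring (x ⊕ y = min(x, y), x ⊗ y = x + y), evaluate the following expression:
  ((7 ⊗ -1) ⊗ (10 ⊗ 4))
((7 ⊗ -1) ⊗ (10 ⊗ 4)) = 20

Expand innermost to outermost. Recall ⊕ takes the minimum of its arguments and ⊗ takes their sum. Working out the expression ((7 ⊗ -1) ⊗ (10 ⊗ 4)) gives 20.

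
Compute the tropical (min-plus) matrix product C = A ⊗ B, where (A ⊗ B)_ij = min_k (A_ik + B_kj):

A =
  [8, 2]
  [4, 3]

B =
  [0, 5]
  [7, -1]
A ⊗ B =
  [8, 1]
  [4, 2]

Apply the min-plus product entry-by-entry:
  C[0][0] = min over k of (A[0][0] + B[0][0] = 8 + 0 = 8, A[0][1] + B[1][0] = 2 + 7 = 9) = 8 (attained at k = 0)
  C[0][1] = min over k of (A[0][0] + B[0][1] = 8 + 5 = 13, A[0][1] + B[1][1] = 2 + -1 = 1) = 1 (attained at k = 1)
  C[1][0] = min over k of (A[1][0] + B[0][0] = 4 + 0 = 4, A[1][1] + B[1][0] = 3 + 7 = 10) = 4 (attained at k = 0)
  C[1][1] = min over k of (A[1][0] + B[0][1] = 4 + 5 = 9, A[1][1] + B[1][1] = 3 + -1 = 2) = 2 (attained at k = 1)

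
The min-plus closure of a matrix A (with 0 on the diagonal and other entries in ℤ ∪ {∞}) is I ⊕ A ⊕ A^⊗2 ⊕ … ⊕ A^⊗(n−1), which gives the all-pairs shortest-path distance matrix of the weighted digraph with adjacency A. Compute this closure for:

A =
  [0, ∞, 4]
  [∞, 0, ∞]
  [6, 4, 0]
Closure =
  [0, 8, 4]
  [∞, 0, ∞]
  [6, 4, 0]

This is the Floyd-Warshall all-pairs shortest-path computation. For each intermediate vertex k = 0, 1, …, 2, update dist[i][j] ← min(dist[i][j], dist[i][k] + dist[k][j]). The final matrix gives, for each (i, j), the minimum total weight of any directed path from i to j (possibly empty when i = j).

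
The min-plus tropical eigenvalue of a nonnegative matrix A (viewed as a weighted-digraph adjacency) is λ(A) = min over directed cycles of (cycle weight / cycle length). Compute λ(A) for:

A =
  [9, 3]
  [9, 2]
λ(A) = 2

Enumerate directed cycles and compute their means (weight / length). Sample:
  cycle 0 → 0: weight = 9, length = 1, mean = 9/1 ≈ 9.000
  cycle 1 → 1: weight = 2, length = 1, mean = 2/1 ≈ 2.000
  cycle 0 → 1 → 0: weight = 12, length = 2, mean = 12/2 ≈ 6.000
  cycle 1 → 0 → 1: weight = 12, length = 2, mean = 12/2 ≈ 6.000
Minimum mean = 2.000, attained e.g. along the cycle 1 → 1 with weight 2 and length 1. So λ(A) = 2/1 = 2.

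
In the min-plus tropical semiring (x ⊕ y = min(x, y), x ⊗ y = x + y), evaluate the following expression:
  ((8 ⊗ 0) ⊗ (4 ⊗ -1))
((8 ⊗ 0) ⊗ (4 ⊗ -1)) = 11

Expand innermost to outermost. Recall ⊕ takes the minimum of its arguments and ⊗ takes their sum. Working out the expression ((8 ⊗ 0) ⊗ (4 ⊗ -1)) gives 11.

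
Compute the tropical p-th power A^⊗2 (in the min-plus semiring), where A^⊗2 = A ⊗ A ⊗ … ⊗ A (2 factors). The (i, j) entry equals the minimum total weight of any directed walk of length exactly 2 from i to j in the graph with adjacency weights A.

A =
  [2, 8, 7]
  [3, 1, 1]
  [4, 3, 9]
A^⊗2 =
  [4, 9, 9]
  [4, 2, 2]
  [6, 4, 4]

Each entry (A^⊗2)_ij equals the minimum over all length-2 walks i = v_0 → v_1 → … → v_2 = j of Σ_t A[v_t][v_{t+1}]. For example, for (i, j) = (0, 2) we minimise over 3 possible intermediate vertex sequences; the minimum is 9, attained along the walk 0 → 0 → 2.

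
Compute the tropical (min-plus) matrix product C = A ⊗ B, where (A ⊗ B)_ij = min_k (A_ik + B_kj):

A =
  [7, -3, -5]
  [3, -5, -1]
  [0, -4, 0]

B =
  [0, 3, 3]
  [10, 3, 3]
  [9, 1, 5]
A ⊗ B =
  [4, -4, 0]
  [3, -2, -2]
  [0, -1, -1]

Apply the min-plus product entry-by-entry:
  C[0][0] = min over k of (A[0][0] + B[0][0] = 7 + 0 = 7, A[0][1] + B[1][0] = -3 + 10 = 7, A[0][2] + B[2][0] = -5 + 9 = 4) = 4 (attained at k = 2)
  C[0][1] = min over k of (A[0][0] + B[0][1] = 7 + 3 = 10, A[0][1] + B[1][1] = -3 + 3 = 0, A[0][2] + B[2][1] = -5 + 1 = -4) = -4 (attained at k = 2)
  C[0][2] = min over k of (A[0][0] + B[0][2] = 7 + 3 = 10, A[0][1] + B[1][2] = -3 + 3 = 0, A[0][2] + B[2][2] = -5 + 5 = 0) = 0 (attained at k = 1)
  C[1][0] = min over k of (A[1][0] + B[0][0] = 3 + 0 = 3, A[1][1] + B[1][0] = -5 + 10 = 5, A[1][2] + B[2][0] = -1 + 9 = 8) = 3 (attained at k = 0)
  C[1][1] = min over k of (A[1][0] + B[0][1] = 3 + 3 = 6, A[1][1] + B[1][1] = -5 + 3 = -2, A[1][2] + B[2][1] = -1 + 1 = 0) = -2 (attained at k = 1)
  C[1][2] = min over k of (A[1][0] + B[0][2] = 3 + 3 = 6, A[1][1] + B[1][2] = -5 + 3 = -2, A[1][2] + B[2][2] = -1 + 5 = 4) = -2 (attained at k = 1)
  C[2][0] = min over k of (A[2][0] + B[0][0] = 0 + 0 = 0, A[2][1] + B[1][0] = -4 + 10 = 6, A[2][2] + B[2][0] = 0 + 9 = 9) = 0 (attained at k = 0)
  C[2][1] = min over k of (A[2][0] + B[0][1] = 0 + 3 = 3, A[2][1] + B[1][1] = -4 + 3 = -1, A[2][2] + B[2][1] = 0 + 1 = 1) = -1 (attained at k = 1)
  C[2][2] = min over k of (A[2][0] + B[0][2] = 0 + 3 = 3, A[2][1] + B[1][2] = -4 + 3 = -1, A[2][2] + B[2][2] = 0 + 5 = 5) = -1 (attained at k = 1)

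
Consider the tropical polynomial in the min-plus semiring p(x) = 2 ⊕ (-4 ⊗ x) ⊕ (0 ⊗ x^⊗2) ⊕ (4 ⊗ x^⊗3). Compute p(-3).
p(-3) = -7

A tropical monomial a ⊗ x^⊗i evaluates to a + i · x. Evaluating each term at x = -3:
  Term 0 contributes 2 + 0 · -3 = 2
  Term 1 contributes -4 + 1 · -3 = -7
  Term 2 contributes 0 + 2 · -3 = -6
  Term 3 contributes 4 + 3 · -3 = -5
p(-3) = ⊕ of these = min[2, -7, -6, -5] = -7.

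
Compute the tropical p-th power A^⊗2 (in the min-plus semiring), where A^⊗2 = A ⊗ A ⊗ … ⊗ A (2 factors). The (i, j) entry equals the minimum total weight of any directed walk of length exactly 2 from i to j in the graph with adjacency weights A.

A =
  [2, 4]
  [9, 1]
A^⊗2 =
  [4, 5]
  [10, 2]

Each entry (A^⊗2)_ij equals the minimum over all length-2 walks i = v_0 → v_1 → … → v_2 = j of Σ_t A[v_t][v_{t+1}]. For example, for (i, j) = (0, 1) we minimise over 2 possible intermediate vertex sequences; the minimum is 5, attained along the walk 0 → 1 → 1.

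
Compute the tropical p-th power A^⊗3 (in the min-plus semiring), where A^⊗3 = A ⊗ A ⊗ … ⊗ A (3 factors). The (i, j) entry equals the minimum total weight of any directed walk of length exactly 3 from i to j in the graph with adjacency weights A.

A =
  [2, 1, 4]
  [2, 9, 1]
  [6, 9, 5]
A^⊗3 =
  [5, 4, 4]
  [5, 5, 4]
  [9, 9, 8]

Each entry (A^⊗3)_ij equals the minimum over all length-3 walks i = v_0 → v_1 → … → v_3 = j of Σ_t A[v_t][v_{t+1}]. For example, for (i, j) = (0, 2) we minimise over 9 possible intermediate vertex sequences; the minimum is 4, attained along the walk 0 → 0 → 1 → 2.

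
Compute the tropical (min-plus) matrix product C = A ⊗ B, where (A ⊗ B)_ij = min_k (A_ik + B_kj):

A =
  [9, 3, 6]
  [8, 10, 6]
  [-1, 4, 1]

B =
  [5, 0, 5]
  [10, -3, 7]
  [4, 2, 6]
A ⊗ B =
  [10, 0, 10]
  [10, 7, 12]
  [4, -1, 4]

Apply the min-plus product entry-by-entry:
  C[0][0] = min over k of (A[0][0] + B[0][0] = 9 + 5 = 14, A[0][1] + B[1][0] = 3 + 10 = 13, A[0][2] + B[2][0] = 6 + 4 = 10) = 10 (attained at k = 2)
  C[0][1] = min over k of (A[0][0] + B[0][1] = 9 + 0 = 9, A[0][1] + B[1][1] = 3 + -3 = 0, A[0][2] + B[2][1] = 6 + 2 = 8) = 0 (attained at k = 1)
  C[0][2] = min over k of (A[0][0] + B[0][2] = 9 + 5 = 14, A[0][1] + B[1][2] = 3 + 7 = 10, A[0][2] + B[2][2] = 6 + 6 = 12) = 10 (attained at k = 1)
  C[1][0] = min over k of (A[1][0] + B[0][0] = 8 + 5 = 13, A[1][1] + B[1][0] = 10 + 10 = 20, A[1][2] + B[2][0] = 6 + 4 = 10) = 10 (attained at k = 2)
  C[1][1] = min over k of (A[1][0] + B[0][1] = 8 + 0 = 8, A[1][1] + B[1][1] = 10 + -3 = 7, A[1][2] + B[2][1] = 6 + 2 = 8) = 7 (attained at k = 1)
  C[1][2] = min over k of (A[1][0] + B[0][2] = 8 + 5 = 13, A[1][1] + B[1][2] = 10 + 7 = 17, A[1][2] + B[2][2] = 6 + 6 = 12) = 12 (attained at k = 2)
  C[2][0] = min over k of (A[2][0] + B[0][0] = -1 + 5 = 4, A[2][1] + B[1][0] = 4 + 10 = 14, A[2][2] + B[2][0] = 1 + 4 = 5) = 4 (attained at k = 0)
  C[2][1] = min over k of (A[2][0] + B[0][1] = -1 + 0 = -1, A[2][1] + B[1][1] = 4 + -3 = 1, A[2][2] + B[2][1] = 1 + 2 = 3) = -1 (attained at k = 0)
  C[2][2] = min over k of (A[2][0] + B[0][2] = -1 + 5 = 4, A[2][1] + B[1][2] = 4 + 7 = 11, A[2][2] + B[2][2] = 1 + 6 = 7) = 4 (attained at k = 0)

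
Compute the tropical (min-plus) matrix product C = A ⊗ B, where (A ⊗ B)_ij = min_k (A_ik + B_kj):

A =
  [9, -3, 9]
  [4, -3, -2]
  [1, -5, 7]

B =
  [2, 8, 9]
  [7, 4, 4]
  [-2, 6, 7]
A ⊗ B =
  [4, 1, 1]
  [-4, 1, 1]
  [2, -1, -1]

Apply the min-plus product entry-by-entry:
  C[0][0] = min over k of (A[0][0] + B[0][0] = 9 + 2 = 11, A[0][1] + B[1][0] = -3 + 7 = 4, A[0][2] + B[2][0] = 9 + -2 = 7) = 4 (attained at k = 1)
  C[0][1] = min over k of (A[0][0] + B[0][1] = 9 + 8 = 17, A[0][1] + B[1][1] = -3 + 4 = 1, A[0][2] + B[2][1] = 9 + 6 = 15) = 1 (attained at k = 1)
  C[0][2] = min over k of (A[0][0] + B[0][2] = 9 + 9 = 18, A[0][1] + B[1][2] = -3 + 4 = 1, A[0][2] + B[2][2] = 9 + 7 = 16) = 1 (attained at k = 1)
  C[1][0] = min over k of (A[1][0] + B[0][0] = 4 + 2 = 6, A[1][1] + B[1][0] = -3 + 7 = 4, A[1][2] + B[2][0] = -2 + -2 = -4) = -4 (attained at k = 2)
  C[1][1] = min over k of (A[1][0] + B[0][1] = 4 + 8 = 12, A[1][1] + B[1][1] = -3 + 4 = 1, A[1][2] + B[2][1] = -2 + 6 = 4) = 1 (attained at k = 1)
  C[1][2] = min over k of (A[1][0] + B[0][2] = 4 + 9 = 13, A[1][1] + B[1][2] = -3 + 4 = 1, A[1][2] + B[2][2] = -2 + 7 = 5) = 1 (attained at k = 1)
  C[2][0] = min over k of (A[2][0] + B[0][0] = 1 + 2 = 3, A[2][1] + B[1][0] = -5 + 7 = 2, A[2][2] + B[2][0] = 7 + -2 = 5) = 2 (attained at k = 1)
  C[2][1] = min over k of (A[2][0] + B[0][1] = 1 + 8 = 9, A[2][1] + B[1][1] = -5 + 4 = -1, A[2][2] + B[2][1] = 7 + 6 = 13) = -1 (attained at k = 1)
  C[2][2] = min over k of (A[2][0] + B[0][2] = 1 + 9 = 10, A[2][1] + B[1][2] = -5 + 4 = -1, A[2][2] + B[2][2] = 7 + 7 = 14) = -1 (attained at k = 1)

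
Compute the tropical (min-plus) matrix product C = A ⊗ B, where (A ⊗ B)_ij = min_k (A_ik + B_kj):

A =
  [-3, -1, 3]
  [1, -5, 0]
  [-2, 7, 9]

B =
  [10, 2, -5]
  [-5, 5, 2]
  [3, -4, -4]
A ⊗ B =
  [-6, -1, -8]
  [-10, -4, -4]
  [2, 0, -7]

Apply the min-plus product entry-by-entry:
  C[0][0] = min over k of (A[0][0] + B[0][0] = -3 + 10 = 7, A[0][1] + B[1][0] = -1 + -5 = -6, A[0][2] + B[2][0] = 3 + 3 = 6) = -6 (attained at k = 1)
  C[0][1] = min over k of (A[0][0] + B[0][1] = -3 + 2 = -1, A[0][1] + B[1][1] = -1 + 5 = 4, A[0][2] + B[2][1] = 3 + -4 = -1) = -1 (attained at k = 0)
  C[0][2] = min over k of (A[0][0] + B[0][2] = -3 + -5 = -8, A[0][1] + B[1][2] = -1 + 2 = 1, A[0][2] + B[2][2] = 3 + -4 = -1) = -8 (attained at k = 0)
  C[1][0] = min over k of (A[1][0] + B[0][0] = 1 + 10 = 11, A[1][1] + B[1][0] = -5 + -5 = -10, A[1][2] + B[2][0] = 0 + 3 = 3) = -10 (attained at k = 1)
  C[1][1] = min over k of (A[1][0] + B[0][1] = 1 + 2 = 3, A[1][1] + B[1][1] = -5 + 5 = 0, A[1][2] + B[2][1] = 0 + -4 = -4) = -4 (attained at k = 2)
  C[1][2] = min over k of (A[1][0] + B[0][2] = 1 + -5 = -4, A[1][1] + B[1][2] = -5 + 2 = -3, A[1][2] + B[2][2] = 0 + -4 = -4) = -4 (attained at k = 0)
  C[2][0] = min over k of (A[2][0] + B[0][0] = -2 + 10 = 8, A[2][1] + B[1][0] = 7 + -5 = 2, A[2][2] + B[2][0] = 9 + 3 = 12) = 2 (attained at k = 1)
  C[2][1] = min over k of (A[2][0] + B[0][1] = -2 + 2 = 0, A[2][1] + B[1][1] = 7 + 5 = 12, A[2][2] + B[2][1] = 9 + -4 = 5) = 0 (attained at k = 0)
  C[2][2] = min over k of (A[2][0] + B[0][2] = -2 + -5 = -7, A[2][1] + B[1][2] = 7 + 2 = 9, A[2][2] + B[2][2] = 9 + -4 = 5) = -7 (attained at k = 0)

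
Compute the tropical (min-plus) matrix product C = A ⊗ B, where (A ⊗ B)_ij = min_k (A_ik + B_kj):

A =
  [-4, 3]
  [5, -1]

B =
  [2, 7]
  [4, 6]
A ⊗ B =
  [-2, 3]
  [3, 5]

Apply the min-plus product entry-by-entry:
  C[0][0] = min over k of (A[0][0] + B[0][0] = -4 + 2 = -2, A[0][1] + B[1][0] = 3 + 4 = 7) = -2 (attained at k = 0)
  C[0][1] = min over k of (A[0][0] + B[0][1] = -4 + 7 = 3, A[0][1] + B[1][1] = 3 + 6 = 9) = 3 (attained at k = 0)
  C[1][0] = min over k of (A[1][0] + B[0][0] = 5 + 2 = 7, A[1][1] + B[1][0] = -1 + 4 = 3) = 3 (attained at k = 1)
  C[1][1] = min over k of (A[1][0] + B[0][1] = 5 + 7 = 12, A[1][1] + B[1][1] = -1 + 6 = 5) = 5 (attained at k = 1)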